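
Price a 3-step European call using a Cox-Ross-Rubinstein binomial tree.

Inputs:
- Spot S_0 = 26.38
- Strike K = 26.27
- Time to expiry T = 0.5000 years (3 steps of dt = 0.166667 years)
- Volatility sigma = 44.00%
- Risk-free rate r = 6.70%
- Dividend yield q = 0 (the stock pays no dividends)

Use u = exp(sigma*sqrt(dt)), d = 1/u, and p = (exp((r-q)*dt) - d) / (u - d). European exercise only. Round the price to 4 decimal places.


dt = T/N = 0.166667
u = exp(sigma*sqrt(dt)) = 1.196774; d = 1/u = 0.835580
p = (exp((r-q)*dt) - d) / (u - d) = 0.486302
Discount per step: exp(-r*dt) = 0.988895
Stock lattice S(k, i) with i counting down-moves:
  k=0: S(0,0) = 26.3800
  k=1: S(1,0) = 31.5709; S(1,1) = 22.0426
  k=2: S(2,0) = 37.7832; S(2,1) = 26.3800; S(2,2) = 18.4184
  k=3: S(3,0) = 45.2179; S(3,1) = 31.5709; S(3,2) = 22.0426; S(3,3) = 15.3900
Terminal payoffs V(N, i) = max(S_T - K, 0):
  V(3,0) = 18.947939; V(3,1) = 5.300887; V(3,2) = 0.000000; V(3,3) = 0.000000
Backward induction: V(k, i) = exp(-r*dt) * [p * V(k+1, i) + (1-p) * V(k+1, i+1)].
  V(2,0) = exp(-r*dt) * [p*18.947939 + (1-p)*5.300887] = 11.804920
  V(2,1) = exp(-r*dt) * [p*5.300887 + (1-p)*0.000000] = 2.549208
  V(2,2) = exp(-r*dt) * [p*0.000000 + (1-p)*0.000000] = 0.000000
  V(1,0) = exp(-r*dt) * [p*11.804920 + (1-p)*2.549208] = 6.971992
  V(1,1) = exp(-r*dt) * [p*2.549208 + (1-p)*0.000000] = 1.225920
  V(0,0) = exp(-r*dt) * [p*6.971992 + (1-p)*1.225920] = 3.975605

Answer: Price = V(0,0) = 3.9756


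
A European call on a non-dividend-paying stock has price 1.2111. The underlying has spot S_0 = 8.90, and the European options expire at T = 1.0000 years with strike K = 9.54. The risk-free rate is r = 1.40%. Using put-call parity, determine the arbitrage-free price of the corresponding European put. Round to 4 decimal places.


Put-call parity: C - P = S_0 * exp(-qT) - K * exp(-rT).
S_0 * exp(-qT) = 8.9000 * 1.00000000 = 8.90000000
K * exp(-rT) = 9.5400 * 0.98609754 = 9.40737057
P = C - S*exp(-qT) + K*exp(-rT)
P = 1.2111 - 8.90000000 + 9.40737057 = 1.7185

Answer: Put price = 1.7185


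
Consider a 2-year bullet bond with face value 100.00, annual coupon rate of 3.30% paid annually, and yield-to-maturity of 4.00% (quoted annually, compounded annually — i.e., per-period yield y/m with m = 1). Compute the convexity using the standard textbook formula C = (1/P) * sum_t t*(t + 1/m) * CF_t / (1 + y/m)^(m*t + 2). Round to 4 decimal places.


Answer: Convexity = 5.4284

Derivation:
Coupon per period c = face * coupon_rate / m = 3.300000
Periods per year m = 1; per-period yield y/m = 0.040000
Number of cashflows N = 2
Cashflows (t years, CF_t, discount factor 1/(1+y/m)^(m*t), PV):
  t = 1.0000: CF_t = 3.300000, DF = 0.961538, PV = 3.173077
  t = 2.0000: CF_t = 103.300000, DF = 0.924556, PV = 95.506657
Price P = sum_t PV_t = 98.679734
Convexity numerator sum_t t*(t + 1/m) * CF_t / (1+y/m)^(m*t + 2):
  t = 1.0000: term = 5.867376
  t = 2.0000: term = 529.807638
Convexity = (1/P) * sum = 535.675014 / 98.679734 = 5.428420


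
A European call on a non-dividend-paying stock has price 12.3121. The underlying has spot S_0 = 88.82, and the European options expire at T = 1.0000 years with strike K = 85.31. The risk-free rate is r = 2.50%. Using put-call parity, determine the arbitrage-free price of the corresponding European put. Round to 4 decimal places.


Put-call parity: C - P = S_0 * exp(-qT) - K * exp(-rT).
S_0 * exp(-qT) = 88.8200 * 1.00000000 = 88.82000000
K * exp(-rT) = 85.3100 * 0.97530991 = 83.20368860
P = C - S*exp(-qT) + K*exp(-rT)
P = 12.3121 - 88.82000000 + 83.20368860 = 6.6958

Answer: Put price = 6.6958


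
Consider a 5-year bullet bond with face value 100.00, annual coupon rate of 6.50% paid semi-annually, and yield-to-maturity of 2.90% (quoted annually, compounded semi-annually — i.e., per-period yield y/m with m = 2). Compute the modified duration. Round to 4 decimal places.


Coupon per period c = face * coupon_rate / m = 3.250000
Periods per year m = 2; per-period yield y/m = 0.014500
Number of cashflows N = 10
Cashflows (t years, CF_t, discount factor 1/(1+y/m)^(m*t), PV):
  t = 0.5000: CF_t = 3.250000, DF = 0.985707, PV = 3.203549
  t = 1.0000: CF_t = 3.250000, DF = 0.971619, PV = 3.157761
  t = 1.5000: CF_t = 3.250000, DF = 0.957732, PV = 3.112628
  t = 2.0000: CF_t = 3.250000, DF = 0.944043, PV = 3.068140
  t = 2.5000: CF_t = 3.250000, DF = 0.930550, PV = 3.024288
  t = 3.0000: CF_t = 3.250000, DF = 0.917250, PV = 2.981062
  t = 3.5000: CF_t = 3.250000, DF = 0.904140, PV = 2.938455
  t = 4.0000: CF_t = 3.250000, DF = 0.891217, PV = 2.896456
  t = 4.5000: CF_t = 3.250000, DF = 0.878479, PV = 2.855058
  t = 5.0000: CF_t = 103.250000, DF = 0.865923, PV = 89.406593
Price P = sum_t PV_t = 116.643989
First compute Macaulay numerator sum_t t * PV_t:
  t * PV_t at t = 0.5000: 1.601774
  t * PV_t at t = 1.0000: 3.157761
  t * PV_t at t = 1.5000: 4.668942
  t * PV_t at t = 2.0000: 6.136280
  t * PV_t at t = 2.5000: 7.560719
  t * PV_t at t = 3.0000: 8.943187
  t * PV_t at t = 3.5000: 10.284591
  t * PV_t at t = 4.0000: 11.585824
  t * PV_t at t = 4.5000: 12.847760
  t * PV_t at t = 5.0000: 447.032966
Macaulay duration D = 513.819805 / 116.643989 = 4.405026
Modified duration = D / (1 + y/m) = 4.405026 / (1 + 0.014500) = 4.342066

Answer: Modified duration = 4.3421


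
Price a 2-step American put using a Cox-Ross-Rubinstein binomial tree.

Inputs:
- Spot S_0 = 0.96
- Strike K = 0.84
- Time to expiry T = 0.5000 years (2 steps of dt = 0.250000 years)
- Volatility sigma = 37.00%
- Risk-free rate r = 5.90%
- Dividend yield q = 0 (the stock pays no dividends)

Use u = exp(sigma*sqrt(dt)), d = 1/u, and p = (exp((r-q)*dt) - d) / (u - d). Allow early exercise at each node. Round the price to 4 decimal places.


Answer: Price = V(0,0) = 0.0440

Derivation:
dt = T/N = 0.250000
u = exp(sigma*sqrt(dt)) = 1.203218; d = 1/u = 0.831104
p = (exp((r-q)*dt) - d) / (u - d) = 0.493814
Discount per step: exp(-r*dt) = 0.985358
Stock lattice S(k, i) with i counting down-moves:
  k=0: S(0,0) = 0.9600
  k=1: S(1,0) = 1.1551; S(1,1) = 0.7979
  k=2: S(2,0) = 1.3898; S(2,1) = 0.9600; S(2,2) = 0.6631
Terminal payoffs V(N, i) = max(K - S_T, 0):
  V(2,0) = 0.000000; V(2,1) = 0.000000; V(2,2) = 0.176895
Backward induction: V(k, i) = exp(-r*dt) * [p * V(k+1, i) + (1-p) * V(k+1, i+1)]; then take max(V_cont, immediate exercise) for American.
  V(1,0) = exp(-r*dt) * [p*0.000000 + (1-p)*0.000000] = 0.000000; exercise = 0.000000; V(1,0) = max -> 0.000000
  V(1,1) = exp(-r*dt) * [p*0.000000 + (1-p)*0.176895] = 0.088231; exercise = 0.042140; V(1,1) = max -> 0.088231
  V(0,0) = exp(-r*dt) * [p*0.000000 + (1-p)*0.088231] = 0.044007; exercise = 0.000000; V(0,0) = max -> 0.044007


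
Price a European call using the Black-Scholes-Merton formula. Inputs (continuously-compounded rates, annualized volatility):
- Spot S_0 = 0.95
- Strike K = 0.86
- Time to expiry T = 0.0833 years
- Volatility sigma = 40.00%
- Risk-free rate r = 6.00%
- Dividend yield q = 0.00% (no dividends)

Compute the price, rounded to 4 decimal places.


Answer: Price = 0.1046

Derivation:
d1 = (ln(S/K) + (r - q + 0.5*sigma^2) * T) / (sigma * sqrt(T)) = 0.96314011
d2 = d1 - sigma * sqrt(T) = 0.84769315
exp(-rT) = 0.99501447; exp(-qT) = 1.00000000
C = S_0 * exp(-qT) * N(d1) - K * exp(-rT) * N(d2)
N(d1) = 0.83226139; N(d2) = 0.80169556
C = 0.9500 * 1.00000000 * 0.83226139 - 0.8600 * 0.99501447 * 0.80169556 = 0.1046


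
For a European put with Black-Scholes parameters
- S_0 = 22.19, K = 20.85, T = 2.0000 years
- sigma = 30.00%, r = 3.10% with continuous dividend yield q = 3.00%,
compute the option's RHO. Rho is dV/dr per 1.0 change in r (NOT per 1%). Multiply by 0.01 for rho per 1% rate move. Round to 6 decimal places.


d1 = 0.3636598055; d2 = -0.0606042632
phi(d1) = 0.3734157905; exp(-qT) = 0.9417645336; exp(-rT) = 0.9398828868
N(-d2) = 0.5241628109
Rho = -K*T*exp(-rT)*N(-d2) = -20.8500 * 2.0000 * 0.9398828868 * 0.5241628109 = -20.543574

Answer: Rho = -20.543574


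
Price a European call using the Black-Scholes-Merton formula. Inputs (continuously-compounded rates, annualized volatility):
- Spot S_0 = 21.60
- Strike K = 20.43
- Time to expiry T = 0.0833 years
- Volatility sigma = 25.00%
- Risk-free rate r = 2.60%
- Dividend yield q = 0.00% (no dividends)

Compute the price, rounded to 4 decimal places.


Answer: Price = 1.3956

Derivation:
d1 = (ln(S/K) + (r - q + 0.5*sigma^2) * T) / (sigma * sqrt(T)) = 0.83789587
d2 = d1 - sigma * sqrt(T) = 0.76574153
exp(-rT) = 0.99783654; exp(-qT) = 1.00000000
C = S_0 * exp(-qT) * N(d1) - K * exp(-rT) * N(d2)
N(d1) = 0.79895541; N(d2) = 0.77808494
C = 21.6000 * 1.00000000 * 0.79895541 - 20.4300 * 0.99783654 * 0.77808494 = 1.3956


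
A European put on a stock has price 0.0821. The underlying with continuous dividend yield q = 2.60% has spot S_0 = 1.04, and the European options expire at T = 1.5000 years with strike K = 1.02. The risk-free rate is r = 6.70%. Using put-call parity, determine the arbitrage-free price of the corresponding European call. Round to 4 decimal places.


Put-call parity: C - P = S_0 * exp(-qT) - K * exp(-rT).
S_0 * exp(-qT) = 1.0400 * 0.96175071 = 1.00022074
K * exp(-rT) = 1.0200 * 0.90438511 = 0.92247281
C = P + S*exp(-qT) - K*exp(-rT)
C = 0.0821 + 1.00022074 - 0.92247281 = 0.1598

Answer: Call price = 0.1598


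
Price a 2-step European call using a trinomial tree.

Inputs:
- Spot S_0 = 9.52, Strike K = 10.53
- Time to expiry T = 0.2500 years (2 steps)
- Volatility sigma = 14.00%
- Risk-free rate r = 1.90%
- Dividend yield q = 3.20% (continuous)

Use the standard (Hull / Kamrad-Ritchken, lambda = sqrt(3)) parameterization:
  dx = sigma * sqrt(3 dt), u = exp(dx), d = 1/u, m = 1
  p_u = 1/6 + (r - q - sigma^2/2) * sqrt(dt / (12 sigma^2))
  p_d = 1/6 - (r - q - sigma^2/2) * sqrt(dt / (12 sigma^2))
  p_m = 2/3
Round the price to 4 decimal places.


dt = T/N = 0.125000; dx = sigma*sqrt(3*dt) = 0.085732
u = exp(dx) = 1.089514; d = 1/u = 0.917840
p_u = 0.150045, p_m = 0.666667, p_d = 0.183288
Discount per step: exp(-r*dt) = 0.997628
Stock lattice S(k, j) with j the centered position index:
  k=0: S(0,+0) = 9.5200
  k=1: S(1,-1) = 8.7378; S(1,+0) = 9.5200; S(1,+1) = 10.3722
  k=2: S(2,-2) = 8.0199; S(2,-1) = 8.7378; S(2,+0) = 9.5200; S(2,+1) = 10.3722; S(2,+2) = 11.3006
Terminal payoffs V(N, j) = max(S_T - K, 0):
  V(2,-2) = 0.000000; V(2,-1) = 0.000000; V(2,+0) = 0.000000; V(2,+1) = 0.000000; V(2,+2) = 0.770637
Backward induction: V(k, j) = exp(-r*dt) * [p_u * V(k+1, j+1) + p_m * V(k+1, j) + p_d * V(k+1, j-1)]
  V(1,-1) = exp(-r*dt) * [p_u*0.000000 + p_m*0.000000 + p_d*0.000000] = 0.000000
  V(1,+0) = exp(-r*dt) * [p_u*0.000000 + p_m*0.000000 + p_d*0.000000] = 0.000000
  V(1,+1) = exp(-r*dt) * [p_u*0.770637 + p_m*0.000000 + p_d*0.000000] = 0.115356
  V(0,+0) = exp(-r*dt) * [p_u*0.115356 + p_m*0.000000 + p_d*0.000000] = 0.017268

Answer: Price = V(0,0) = 0.0173


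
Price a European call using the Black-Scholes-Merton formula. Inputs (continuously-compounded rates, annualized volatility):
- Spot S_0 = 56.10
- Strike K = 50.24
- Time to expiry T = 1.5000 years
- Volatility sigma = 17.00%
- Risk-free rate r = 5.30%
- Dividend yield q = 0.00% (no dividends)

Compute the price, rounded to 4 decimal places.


Answer: Price = 10.7401

Derivation:
d1 = (ln(S/K) + (r - q + 0.5*sigma^2) * T) / (sigma * sqrt(T)) = 1.01581440
d2 = d1 - sigma * sqrt(T) = 0.80760777
exp(-rT) = 0.92357802; exp(-qT) = 1.00000000
C = S_0 * exp(-qT) * N(d1) - K * exp(-rT) * N(d2)
N(d1) = 0.84514111; N(d2) = 0.79034179
C = 56.1000 * 1.00000000 * 0.84514111 - 50.2400 * 0.92357802 * 0.79034179 = 10.7401


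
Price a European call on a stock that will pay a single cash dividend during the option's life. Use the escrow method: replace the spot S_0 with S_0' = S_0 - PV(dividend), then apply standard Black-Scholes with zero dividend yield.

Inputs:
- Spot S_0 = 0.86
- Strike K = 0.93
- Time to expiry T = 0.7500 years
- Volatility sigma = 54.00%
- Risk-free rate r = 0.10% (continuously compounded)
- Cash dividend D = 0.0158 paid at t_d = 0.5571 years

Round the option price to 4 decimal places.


PV(D) = D * exp(-r * t_d) = 0.0158 * 0.99944306 = 0.01579120
S_0' = S_0 - PV(D) = 0.8600 - 0.01579120 = 0.84420880
d1 = (ln(S_0'/K) + (r + sigma^2/2)*T) / (sigma*sqrt(T)) = 0.02847250
d2 = d1 - sigma*sqrt(T) = -0.43918122
exp(-rT) = 0.99925028
N(d1) = 0.51135735; N(d2) = 0.33026512
C = S_0' * N(d1) - K * exp(-rT) * N(d2) = 0.84420880 * 0.51135735 - 0.9300 * 0.99925028 * 0.33026512 = 0.1248

Answer: Price = 0.1248


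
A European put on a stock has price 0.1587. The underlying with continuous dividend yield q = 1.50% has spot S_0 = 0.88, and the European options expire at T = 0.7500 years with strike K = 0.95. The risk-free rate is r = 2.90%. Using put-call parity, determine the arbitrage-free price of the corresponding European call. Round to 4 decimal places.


Answer: Call price = 0.0993

Derivation:
Put-call parity: C - P = S_0 * exp(-qT) - K * exp(-rT).
S_0 * exp(-qT) = 0.8800 * 0.98881304 = 0.87015548
K * exp(-rT) = 0.9500 * 0.97848483 = 0.92956058
C = P + S*exp(-qT) - K*exp(-rT)
C = 0.1587 + 0.87015548 - 0.92956058 = 0.0993


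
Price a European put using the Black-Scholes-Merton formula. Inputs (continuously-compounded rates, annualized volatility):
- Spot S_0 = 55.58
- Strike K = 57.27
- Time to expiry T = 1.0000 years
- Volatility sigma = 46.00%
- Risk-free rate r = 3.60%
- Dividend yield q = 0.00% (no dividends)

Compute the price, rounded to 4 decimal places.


Answer: Price = 9.9133

Derivation:
d1 = (ln(S/K) + (r - q + 0.5*sigma^2) * T) / (sigma * sqrt(T)) = 0.24314456
d2 = d1 - sigma * sqrt(T) = -0.21685544
exp(-rT) = 0.96464029; exp(-qT) = 1.00000000
P = K * exp(-rT) * N(-d2) - S_0 * exp(-qT) * N(-d1)
N(-d1) = 0.40394671; N(-d2) = 0.58583950
P = 57.2700 * 0.96464029 * 0.58583950 - 55.5800 * 1.00000000 * 0.40394671 = 9.9133


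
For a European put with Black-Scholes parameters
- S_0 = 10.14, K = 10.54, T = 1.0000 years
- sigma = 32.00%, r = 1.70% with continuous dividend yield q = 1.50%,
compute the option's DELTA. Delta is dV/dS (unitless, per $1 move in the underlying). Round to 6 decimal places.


d1 = 0.0453451720; d2 = -0.2746548280
phi(d1) = 0.3985323417; exp(-qT) = 0.9851119396; exp(-rT) = 0.9831436846
N(-d1) = 0.4819160912
Delta = -exp(-qT) * N(-d1) = -0.9851119396 * 0.4819160912 = -0.474741

Answer: Delta = -0.474741


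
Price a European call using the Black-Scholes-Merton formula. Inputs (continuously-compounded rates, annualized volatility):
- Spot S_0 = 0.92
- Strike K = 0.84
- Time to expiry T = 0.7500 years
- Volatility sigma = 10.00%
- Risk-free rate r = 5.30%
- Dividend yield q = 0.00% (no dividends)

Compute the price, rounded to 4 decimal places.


d1 = (ln(S/K) + (r - q + 0.5*sigma^2) * T) / (sigma * sqrt(T)) = 1.55274635
d2 = d1 - sigma * sqrt(T) = 1.46614381
exp(-rT) = 0.96102967; exp(-qT) = 1.00000000
C = S_0 * exp(-qT) * N(d1) - K * exp(-rT) * N(d2)
N(d1) = 0.93975813; N(d2) = 0.92869544
C = 0.9200 * 1.00000000 * 0.93975813 - 0.8400 * 0.96102967 * 0.92869544 = 0.1149

Answer: Price = 0.1149


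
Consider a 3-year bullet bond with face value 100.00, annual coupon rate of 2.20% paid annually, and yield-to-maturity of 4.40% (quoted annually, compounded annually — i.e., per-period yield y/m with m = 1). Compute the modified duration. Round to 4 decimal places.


Coupon per period c = face * coupon_rate / m = 2.200000
Periods per year m = 1; per-period yield y/m = 0.044000
Number of cashflows N = 3
Cashflows (t years, CF_t, discount factor 1/(1+y/m)^(m*t), PV):
  t = 1.0000: CF_t = 2.200000, DF = 0.957854, PV = 2.107280
  t = 2.0000: CF_t = 2.200000, DF = 0.917485, PV = 2.018467
  t = 3.0000: CF_t = 102.200000, DF = 0.878817, PV = 89.815109
Price P = sum_t PV_t = 93.940856
First compute Macaulay numerator sum_t t * PV_t:
  t * PV_t at t = 1.0000: 2.107280
  t * PV_t at t = 2.0000: 4.036934
  t * PV_t at t = 3.0000: 269.445326
Macaulay duration D = 275.589540 / 93.940856 = 2.933649
Modified duration = D / (1 + y/m) = 2.933649 / (1 + 0.044000) = 2.810009

Answer: Modified duration = 2.8100


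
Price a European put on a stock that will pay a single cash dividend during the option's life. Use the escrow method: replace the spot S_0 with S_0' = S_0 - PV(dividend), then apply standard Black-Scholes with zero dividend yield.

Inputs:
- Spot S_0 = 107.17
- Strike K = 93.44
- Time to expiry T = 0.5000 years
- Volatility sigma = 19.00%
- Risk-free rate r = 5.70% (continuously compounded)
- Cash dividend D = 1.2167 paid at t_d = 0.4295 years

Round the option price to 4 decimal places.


Answer: Price = 0.8179

Derivation:
PV(D) = D * exp(-r * t_d) = 1.2167 * 0.97581574 = 1.18727501
S_0' = S_0 - PV(D) = 107.1700 - 1.18727501 = 105.98272499
d1 = (ln(S_0'/K) + (r + sigma^2/2)*T) / (sigma*sqrt(T)) = 1.21683096
d2 = d1 - sigma*sqrt(T) = 1.08248067
exp(-rT) = 0.97190229
N(-d1) = 0.11183427; N(-d2) = 0.13951950
P = K * exp(-rT) * N(-d2) - S_0' * N(-d1) = 93.4400 * 0.97190229 * 0.13951950 - 105.98272499 * 0.11183427 = 0.8179


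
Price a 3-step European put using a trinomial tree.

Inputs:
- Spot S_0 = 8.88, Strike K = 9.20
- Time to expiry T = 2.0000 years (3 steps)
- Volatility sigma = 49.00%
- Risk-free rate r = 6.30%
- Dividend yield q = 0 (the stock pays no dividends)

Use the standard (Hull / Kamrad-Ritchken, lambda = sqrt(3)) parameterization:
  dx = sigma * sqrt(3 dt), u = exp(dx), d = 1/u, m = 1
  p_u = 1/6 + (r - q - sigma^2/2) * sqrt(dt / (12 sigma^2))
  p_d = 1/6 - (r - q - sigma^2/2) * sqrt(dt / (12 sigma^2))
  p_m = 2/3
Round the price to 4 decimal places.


Answer: Price = V(0,0) = 1.7819

Derivation:
dt = T/N = 0.666667; dx = sigma*sqrt(3*dt) = 0.692965
u = exp(dx) = 1.999635; d = 1/u = 0.500091
p_u = 0.139224, p_m = 0.666667, p_d = 0.194109
Discount per step: exp(-r*dt) = 0.958870
Stock lattice S(k, j) with j the centered position index:
  k=0: S(0,+0) = 8.8800
  k=1: S(1,-1) = 4.4408; S(1,+0) = 8.8800; S(1,+1) = 17.7568
  k=2: S(2,-2) = 2.2208; S(2,-1) = 4.4408; S(2,+0) = 8.8800; S(2,+1) = 17.7568; S(2,+2) = 35.5070
  k=3: S(3,-3) = 1.1106; S(3,-2) = 2.2208; S(3,-1) = 4.4408; S(3,+0) = 8.8800; S(3,+1) = 17.7568; S(3,+2) = 35.5070; S(3,+3) = 71.0011
Terminal payoffs V(N, j) = max(K - S_T, 0):
  V(3,-3) = 8.089392; V(3,-2) = 6.979189; V(3,-1) = 4.759189; V(3,+0) = 0.320000; V(3,+1) = 0.000000; V(3,+2) = 0.000000; V(3,+3) = 0.000000
Backward induction: V(k, j) = exp(-r*dt) * [p_u * V(k+1, j+1) + p_m * V(k+1, j) + p_d * V(k+1, j-1)]
  V(2,-2) = exp(-r*dt) * [p_u*4.759189 + p_m*6.979189 + p_d*8.089392] = 6.602405
  V(2,-1) = exp(-r*dt) * [p_u*0.320000 + p_m*4.759189 + p_d*6.979189] = 4.384019
  V(2,+0) = exp(-r*dt) * [p_u*0.000000 + p_m*0.320000 + p_d*4.759189] = 1.090365
  V(2,+1) = exp(-r*dt) * [p_u*0.000000 + p_m*0.000000 + p_d*0.320000] = 0.059560
  V(2,+2) = exp(-r*dt) * [p_u*0.000000 + p_m*0.000000 + p_d*0.000000] = 0.000000
  V(1,-1) = exp(-r*dt) * [p_u*1.090365 + p_m*4.384019 + p_d*6.602405] = 4.176906
  V(1,+0) = exp(-r*dt) * [p_u*0.059560 + p_m*1.090365 + p_d*4.384019] = 1.520940
  V(1,+1) = exp(-r*dt) * [p_u*0.000000 + p_m*0.059560 + p_d*1.090365] = 0.241018
  V(0,+0) = exp(-r*dt) * [p_u*0.241018 + p_m*1.520940 + p_d*4.176906] = 1.781859


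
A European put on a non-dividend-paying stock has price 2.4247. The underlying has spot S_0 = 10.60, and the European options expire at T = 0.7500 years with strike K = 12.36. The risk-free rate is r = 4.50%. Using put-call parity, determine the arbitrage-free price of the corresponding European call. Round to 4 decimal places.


Put-call parity: C - P = S_0 * exp(-qT) - K * exp(-rT).
S_0 * exp(-qT) = 10.6000 * 1.00000000 = 10.60000000
K * exp(-rT) = 12.3600 * 0.96681318 = 11.94981088
C = P + S*exp(-qT) - K*exp(-rT)
C = 2.4247 + 10.60000000 - 11.94981088 = 1.0749

Answer: Call price = 1.0749


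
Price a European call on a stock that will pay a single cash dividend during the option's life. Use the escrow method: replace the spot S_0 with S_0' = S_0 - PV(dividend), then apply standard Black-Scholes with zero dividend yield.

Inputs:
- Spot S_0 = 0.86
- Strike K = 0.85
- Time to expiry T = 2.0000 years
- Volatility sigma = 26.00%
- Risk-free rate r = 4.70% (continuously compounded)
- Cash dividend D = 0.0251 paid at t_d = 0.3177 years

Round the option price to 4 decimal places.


Answer: Price = 0.1506

Derivation:
PV(D) = D * exp(-r * t_d) = 0.0251 * 0.98517903 = 0.02472799
S_0' = S_0 - PV(D) = 0.8600 - 0.02472799 = 0.83527201
d1 = (ln(S_0'/K) + (r + sigma^2/2)*T) / (sigma*sqrt(T)) = 0.39195766
d2 = d1 - sigma*sqrt(T) = 0.02426213
exp(-rT) = 0.91028276
N(d1) = 0.65245525; N(d2) = 0.50967824
C = S_0' * N(d1) - K * exp(-rT) * N(d2) = 0.83527201 * 0.65245525 - 0.8500 * 0.91028276 * 0.50967824 = 0.1506


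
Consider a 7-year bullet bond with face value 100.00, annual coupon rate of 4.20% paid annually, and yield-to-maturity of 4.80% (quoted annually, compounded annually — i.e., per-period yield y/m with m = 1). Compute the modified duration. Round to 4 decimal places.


Coupon per period c = face * coupon_rate / m = 4.200000
Periods per year m = 1; per-period yield y/m = 0.048000
Number of cashflows N = 7
Cashflows (t years, CF_t, discount factor 1/(1+y/m)^(m*t), PV):
  t = 1.0000: CF_t = 4.200000, DF = 0.954198, PV = 4.007634
  t = 2.0000: CF_t = 4.200000, DF = 0.910495, PV = 3.824078
  t = 3.0000: CF_t = 4.200000, DF = 0.868793, PV = 3.648929
  t = 4.0000: CF_t = 4.200000, DF = 0.829001, PV = 3.481803
  t = 5.0000: CF_t = 4.200000, DF = 0.791031, PV = 3.322331
  t = 6.0000: CF_t = 4.200000, DF = 0.754801, PV = 3.170163
  t = 7.0000: CF_t = 104.200000, DF = 0.720230, PV = 75.047934
Price P = sum_t PV_t = 96.502871
First compute Macaulay numerator sum_t t * PV_t:
  t * PV_t at t = 1.0000: 4.007634
  t * PV_t at t = 2.0000: 7.648156
  t * PV_t at t = 3.0000: 10.946788
  t * PV_t at t = 4.0000: 13.927211
  t * PV_t at t = 5.0000: 16.611654
  t * PV_t at t = 6.0000: 19.020978
  t * PV_t at t = 7.0000: 525.335537
Macaulay duration D = 597.497957 / 96.502871 = 6.191504
Modified duration = D / (1 + y/m) = 6.191504 / (1 + 0.048000) = 5.907924

Answer: Modified duration = 5.9079


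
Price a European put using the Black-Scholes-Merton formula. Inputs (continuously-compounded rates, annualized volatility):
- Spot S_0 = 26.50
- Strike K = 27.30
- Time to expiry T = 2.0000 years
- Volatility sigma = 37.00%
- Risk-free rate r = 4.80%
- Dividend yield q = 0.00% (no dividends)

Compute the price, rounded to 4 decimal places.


Answer: Price = 4.4860

Derivation:
d1 = (ln(S/K) + (r - q + 0.5*sigma^2) * T) / (sigma * sqrt(T)) = 0.38825519
d2 = d1 - sigma * sqrt(T) = -0.13500383
exp(-rT) = 0.90846402; exp(-qT) = 1.00000000
P = K * exp(-rT) * N(-d2) - S_0 * exp(-qT) * N(-d1)
N(-d1) = 0.34891360; N(-d2) = 0.55369558
P = 27.3000 * 0.90846402 * 0.55369558 - 26.5000 * 1.00000000 * 0.34891360 = 4.4860


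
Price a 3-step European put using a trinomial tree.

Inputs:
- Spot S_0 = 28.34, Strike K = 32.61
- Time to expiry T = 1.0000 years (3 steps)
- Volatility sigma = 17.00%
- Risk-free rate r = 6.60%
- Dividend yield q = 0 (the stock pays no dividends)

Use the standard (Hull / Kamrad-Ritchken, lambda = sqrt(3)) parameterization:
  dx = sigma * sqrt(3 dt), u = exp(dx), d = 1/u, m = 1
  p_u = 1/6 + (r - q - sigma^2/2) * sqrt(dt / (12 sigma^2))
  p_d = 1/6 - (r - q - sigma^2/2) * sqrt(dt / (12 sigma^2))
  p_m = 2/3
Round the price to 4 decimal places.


dt = T/N = 0.333333; dx = sigma*sqrt(3*dt) = 0.170000
u = exp(dx) = 1.185305; d = 1/u = 0.843665
p_u = 0.217206, p_m = 0.666667, p_d = 0.116127
Discount per step: exp(-r*dt) = 0.978240
Stock lattice S(k, j) with j the centered position index:
  k=0: S(0,+0) = 28.3400
  k=1: S(1,-1) = 23.9095; S(1,+0) = 28.3400; S(1,+1) = 33.5915
  k=2: S(2,-2) = 20.1716; S(2,-1) = 23.9095; S(2,+0) = 28.3400; S(2,+1) = 33.5915; S(2,+2) = 39.8162
  k=3: S(3,-3) = 17.0180; S(3,-2) = 20.1716; S(3,-1) = 23.9095; S(3,+0) = 28.3400; S(3,+1) = 33.5915; S(3,+2) = 39.8162; S(3,+3) = 47.1944
Terminal payoffs V(N, j) = max(K - S_T, 0):
  V(3,-3) = 15.591955; V(3,-2) = 12.438429; V(3,-1) = 8.700539; V(3,+0) = 4.270000; V(3,+1) = 0.000000; V(3,+2) = 0.000000; V(3,+3) = 0.000000
Backward induction: V(k, j) = exp(-r*dt) * [p_u * V(k+1, j+1) + p_m * V(k+1, j) + p_d * V(k+1, j-1)]
  V(2,-2) = exp(-r*dt) * [p_u*8.700539 + p_m*12.438429 + p_d*15.591955] = 11.731789
  V(2,-1) = exp(-r*dt) * [p_u*4.270000 + p_m*8.700539 + p_d*12.438429] = 7.994445
  V(2,+0) = exp(-r*dt) * [p_u*0.000000 + p_m*4.270000 + p_d*8.700539] = 3.773110
  V(2,+1) = exp(-r*dt) * [p_u*0.000000 + p_m*0.000000 + p_d*4.270000] = 0.485074
  V(2,+2) = exp(-r*dt) * [p_u*0.000000 + p_m*0.000000 + p_d*0.000000] = 0.000000
  V(1,-1) = exp(-r*dt) * [p_u*3.773110 + p_m*7.994445 + p_d*11.731789] = 7.348105
  V(1,+0) = exp(-r*dt) * [p_u*0.485074 + p_m*3.773110 + p_d*7.994445] = 3.471914
  V(1,+1) = exp(-r*dt) * [p_u*0.000000 + p_m*0.485074 + p_d*3.773110] = 0.744973
  V(0,+0) = exp(-r*dt) * [p_u*0.744973 + p_m*3.471914 + p_d*7.348105] = 3.257284

Answer: Price = V(0,0) = 3.2573


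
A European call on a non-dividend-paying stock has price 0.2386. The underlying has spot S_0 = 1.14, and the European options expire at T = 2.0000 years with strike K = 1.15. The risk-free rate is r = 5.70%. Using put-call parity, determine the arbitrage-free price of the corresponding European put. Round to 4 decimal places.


Answer: Put price = 0.1247

Derivation:
Put-call parity: C - P = S_0 * exp(-qT) - K * exp(-rT).
S_0 * exp(-qT) = 1.1400 * 1.00000000 = 1.14000000
K * exp(-rT) = 1.1500 * 0.89225796 = 1.02609665
P = C - S*exp(-qT) + K*exp(-rT)
P = 0.2386 - 1.14000000 + 1.02609665 = 0.1247


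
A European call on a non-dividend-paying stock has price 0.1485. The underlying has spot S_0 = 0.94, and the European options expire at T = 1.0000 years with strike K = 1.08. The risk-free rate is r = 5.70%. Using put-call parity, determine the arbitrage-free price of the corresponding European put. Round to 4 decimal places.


Put-call parity: C - P = S_0 * exp(-qT) - K * exp(-rT).
S_0 * exp(-qT) = 0.9400 * 1.00000000 = 0.94000000
K * exp(-rT) = 1.0800 * 0.94459407 = 1.02016159
P = C - S*exp(-qT) + K*exp(-rT)
P = 0.1485 - 0.94000000 + 1.02016159 = 0.2287

Answer: Put price = 0.2287


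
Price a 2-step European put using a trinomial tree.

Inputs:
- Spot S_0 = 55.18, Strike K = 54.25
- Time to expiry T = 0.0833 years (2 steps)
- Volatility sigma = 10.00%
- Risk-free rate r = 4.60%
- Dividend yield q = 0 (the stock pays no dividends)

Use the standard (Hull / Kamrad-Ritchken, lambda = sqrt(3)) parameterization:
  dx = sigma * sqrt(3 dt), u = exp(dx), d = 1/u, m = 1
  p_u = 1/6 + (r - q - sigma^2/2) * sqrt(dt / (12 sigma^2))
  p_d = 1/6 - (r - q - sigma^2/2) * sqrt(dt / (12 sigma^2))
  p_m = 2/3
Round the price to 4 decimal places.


dt = T/N = 0.041650; dx = sigma*sqrt(3*dt) = 0.035348
u = exp(dx) = 1.035980; d = 1/u = 0.965269
p_u = 0.190821, p_m = 0.666667, p_d = 0.142512
Discount per step: exp(-r*dt) = 0.998086
Stock lattice S(k, j) with j the centered position index:
  k=0: S(0,+0) = 55.1800
  k=1: S(1,-1) = 53.2636; S(1,+0) = 55.1800; S(1,+1) = 57.1654
  k=2: S(2,-2) = 51.4137; S(2,-1) = 53.2636; S(2,+0) = 55.1800; S(2,+1) = 57.1654; S(2,+2) = 59.2222
Terminal payoffs V(N, j) = max(K - S_T, 0):
  V(2,-2) = 2.836333; V(2,-1) = 0.986446; V(2,+0) = 0.000000; V(2,+1) = 0.000000; V(2,+2) = 0.000000
Backward induction: V(k, j) = exp(-r*dt) * [p_u * V(k+1, j+1) + p_m * V(k+1, j) + p_d * V(k+1, j-1)]
  V(1,-1) = exp(-r*dt) * [p_u*0.000000 + p_m*0.986446 + p_d*2.836333] = 1.059810
  V(1,+0) = exp(-r*dt) * [p_u*0.000000 + p_m*0.000000 + p_d*0.986446] = 0.140311
  V(1,+1) = exp(-r*dt) * [p_u*0.000000 + p_m*0.000000 + p_d*0.000000] = 0.000000
  V(0,+0) = exp(-r*dt) * [p_u*0.000000 + p_m*0.140311 + p_d*1.059810] = 0.244108

Answer: Price = V(0,0) = 0.2441


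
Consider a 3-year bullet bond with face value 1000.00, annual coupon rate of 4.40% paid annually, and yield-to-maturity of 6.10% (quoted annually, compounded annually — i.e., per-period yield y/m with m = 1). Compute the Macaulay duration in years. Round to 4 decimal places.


Coupon per period c = face * coupon_rate / m = 44.000000
Periods per year m = 1; per-period yield y/m = 0.061000
Number of cashflows N = 3
Cashflows (t years, CF_t, discount factor 1/(1+y/m)^(m*t), PV):
  t = 1.0000: CF_t = 44.000000, DF = 0.942507, PV = 41.470311
  t = 2.0000: CF_t = 44.000000, DF = 0.888320, PV = 39.086061
  t = 3.0000: CF_t = 1044.000000, DF = 0.837247, PV = 874.086368
Price P = sum_t PV_t = 954.642740
Macaulay numerator sum_t t * PV_t:
  t * PV_t at t = 1.0000: 41.470311
  t * PV_t at t = 2.0000: 78.172123
  t * PV_t at t = 3.0000: 2622.259103
Macaulay duration D = (sum_t t * PV_t) / P = 2741.901536 / 954.642740 = 2.872176

Answer: Macaulay duration = 2.8722 years


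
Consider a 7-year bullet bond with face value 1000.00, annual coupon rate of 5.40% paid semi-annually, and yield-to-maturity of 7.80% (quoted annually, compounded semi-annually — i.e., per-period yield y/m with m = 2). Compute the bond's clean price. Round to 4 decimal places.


Coupon per period c = face * coupon_rate / m = 27.000000
Periods per year m = 2; per-period yield y/m = 0.039000
Number of cashflows N = 14
Cashflows (t years, CF_t, discount factor 1/(1+y/m)^(m*t), PV):
  t = 0.5000: CF_t = 27.000000, DF = 0.962464, PV = 25.986526
  t = 1.0000: CF_t = 27.000000, DF = 0.926337, PV = 25.011093
  t = 1.5000: CF_t = 27.000000, DF = 0.891566, PV = 24.072274
  t = 2.0000: CF_t = 27.000000, DF = 0.858100, PV = 23.168695
  t = 2.5000: CF_t = 27.000000, DF = 0.825890, PV = 22.299033
  t = 3.0000: CF_t = 27.000000, DF = 0.794889, PV = 21.462014
  t = 3.5000: CF_t = 27.000000, DF = 0.765052, PV = 20.656414
  t = 4.0000: CF_t = 27.000000, DF = 0.736335, PV = 19.881053
  t = 4.5000: CF_t = 27.000000, DF = 0.708696, PV = 19.134796
  t = 5.0000: CF_t = 27.000000, DF = 0.682094, PV = 18.416551
  t = 5.5000: CF_t = 27.000000, DF = 0.656491, PV = 17.725265
  t = 6.0000: CF_t = 27.000000, DF = 0.631849, PV = 17.059928
  t = 6.5000: CF_t = 27.000000, DF = 0.608132, PV = 16.419565
  t = 7.0000: CF_t = 1027.000000, DF = 0.585305, PV = 601.108374
Price P = sum_t PV_t = 872.401580

Answer: Price = 872.4016


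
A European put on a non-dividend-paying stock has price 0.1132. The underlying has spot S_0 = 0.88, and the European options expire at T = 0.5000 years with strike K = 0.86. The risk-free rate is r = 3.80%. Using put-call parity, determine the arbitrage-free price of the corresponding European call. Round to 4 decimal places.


Put-call parity: C - P = S_0 * exp(-qT) - K * exp(-rT).
S_0 * exp(-qT) = 0.8800 * 1.00000000 = 0.88000000
K * exp(-rT) = 0.8600 * 0.98117936 = 0.84381425
C = P + S*exp(-qT) - K*exp(-rT)
C = 0.1132 + 0.88000000 - 0.84381425 = 0.1494

Answer: Call price = 0.1494


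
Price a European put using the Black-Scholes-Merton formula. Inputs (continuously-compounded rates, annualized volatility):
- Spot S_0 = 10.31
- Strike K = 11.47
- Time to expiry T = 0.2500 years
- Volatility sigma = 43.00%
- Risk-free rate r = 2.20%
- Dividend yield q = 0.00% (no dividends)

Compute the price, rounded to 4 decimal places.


Answer: Price = 1.5786

Derivation:
d1 = (ln(S/K) + (r - q + 0.5*sigma^2) * T) / (sigma * sqrt(T)) = -0.36282853
d2 = d1 - sigma * sqrt(T) = -0.57782853
exp(-rT) = 0.99451510; exp(-qT) = 1.00000000
P = K * exp(-rT) * N(-d2) - S_0 * exp(-qT) * N(-d1)
N(-d1) = 0.64163351; N(-d2) = 0.71831005
P = 11.4700 * 0.99451510 * 0.71831005 - 10.3100 * 1.00000000 * 0.64163351 = 1.5786


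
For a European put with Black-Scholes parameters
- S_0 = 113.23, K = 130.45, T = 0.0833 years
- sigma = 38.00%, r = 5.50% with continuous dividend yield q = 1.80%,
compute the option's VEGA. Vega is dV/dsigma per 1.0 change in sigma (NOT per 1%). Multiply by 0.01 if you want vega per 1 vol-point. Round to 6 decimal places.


Answer: Vega = 6.276778

Derivation:
d1 = -1.2078684728; d2 = -1.3175430825
phi(d1) = 0.1923551921; exp(-qT) = 0.9985017235; exp(-rT) = 0.9954289791
Vega = S * exp(-qT) * phi(d1) * sqrt(T) = 113.2300 * 0.9985017235 * 0.1923551921 * 0.2886173938 = 6.276778


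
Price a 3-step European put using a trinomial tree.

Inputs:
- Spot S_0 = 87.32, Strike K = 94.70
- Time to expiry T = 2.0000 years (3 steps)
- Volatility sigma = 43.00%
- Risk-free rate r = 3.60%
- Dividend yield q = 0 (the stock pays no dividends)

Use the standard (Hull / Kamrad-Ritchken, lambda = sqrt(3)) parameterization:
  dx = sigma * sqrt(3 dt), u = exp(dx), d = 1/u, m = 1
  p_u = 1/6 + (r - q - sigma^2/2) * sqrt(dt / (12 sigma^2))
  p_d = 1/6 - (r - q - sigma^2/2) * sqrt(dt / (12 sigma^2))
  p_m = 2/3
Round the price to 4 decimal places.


Answer: Price = V(0,0) = 20.6135

Derivation:
dt = T/N = 0.666667; dx = sigma*sqrt(3*dt) = 0.608112
u = exp(dx) = 1.836960; d = 1/u = 0.544378
p_u = 0.135724, p_m = 0.666667, p_d = 0.197609
Discount per step: exp(-r*dt) = 0.976286
Stock lattice S(k, j) with j the centered position index:
  k=0: S(0,+0) = 87.3200
  k=1: S(1,-1) = 47.5351; S(1,+0) = 87.3200; S(1,+1) = 160.4033
  k=2: S(2,-2) = 25.8770; S(2,-1) = 47.5351; S(2,+0) = 87.3200; S(2,+1) = 160.4033; S(2,+2) = 294.6544
  k=3: S(3,-3) = 14.0869; S(3,-2) = 25.8770; S(3,-1) = 47.5351; S(3,+0) = 87.3200; S(3,+1) = 160.4033; S(3,+2) = 294.6544; S(3,+3) = 541.2683
Terminal payoffs V(N, j) = max(K - S_T, 0):
  V(3,-3) = 80.613118; V(3,-2) = 68.822966; V(3,-1) = 47.164933; V(3,+0) = 7.380000; V(3,+1) = 0.000000; V(3,+2) = 0.000000; V(3,+3) = 0.000000
Backward induction: V(k, j) = exp(-r*dt) * [p_u * V(k+1, j+1) + p_m * V(k+1, j) + p_d * V(k+1, j-1)]
  V(2,-2) = exp(-r*dt) * [p_u*47.164933 + p_m*68.822966 + p_d*80.613118] = 66.595669
  V(2,-1) = exp(-r*dt) * [p_u*7.380000 + p_m*47.164933 + p_d*68.822966] = 44.953074
  V(2,+0) = exp(-r*dt) * [p_u*0.000000 + p_m*7.380000 + p_d*47.164933] = 13.902539
  V(2,+1) = exp(-r*dt) * [p_u*0.000000 + p_m*0.000000 + p_d*7.380000] = 1.423774
  V(2,+2) = exp(-r*dt) * [p_u*0.000000 + p_m*0.000000 + p_d*0.000000] = 0.000000
  V(1,-1) = exp(-r*dt) * [p_u*13.902539 + p_m*44.953074 + p_d*66.595669] = 43.948044
  V(1,+0) = exp(-r*dt) * [p_u*1.423774 + p_m*13.902539 + p_d*44.953074] = 17.909718
  V(1,+1) = exp(-r*dt) * [p_u*0.000000 + p_m*1.423774 + p_d*13.902539] = 3.608797
  V(0,+0) = exp(-r*dt) * [p_u*3.608797 + p_m*17.909718 + p_d*43.948044] = 20.613453


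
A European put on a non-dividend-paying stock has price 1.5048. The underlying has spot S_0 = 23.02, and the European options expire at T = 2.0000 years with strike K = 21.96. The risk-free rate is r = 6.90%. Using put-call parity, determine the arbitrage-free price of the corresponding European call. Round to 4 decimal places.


Answer: Call price = 5.3955

Derivation:
Put-call parity: C - P = S_0 * exp(-qT) - K * exp(-rT).
S_0 * exp(-qT) = 23.0200 * 1.00000000 = 23.02000000
K * exp(-rT) = 21.9600 * 0.87109869 = 19.12932727
C = P + S*exp(-qT) - K*exp(-rT)
C = 1.5048 + 23.02000000 - 19.12932727 = 5.3955


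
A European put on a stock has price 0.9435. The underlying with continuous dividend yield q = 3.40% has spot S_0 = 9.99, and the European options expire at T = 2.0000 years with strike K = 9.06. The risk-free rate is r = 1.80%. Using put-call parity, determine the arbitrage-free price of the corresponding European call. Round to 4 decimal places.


Put-call parity: C - P = S_0 * exp(-qT) - K * exp(-rT).
S_0 * exp(-qT) = 9.9900 * 0.93426047 = 9.33326213
K * exp(-rT) = 9.0600 * 0.96464029 = 8.73964106
C = P + S*exp(-qT) - K*exp(-rT)
C = 0.9435 + 9.33326213 - 8.73964106 = 1.5371

Answer: Call price = 1.5371


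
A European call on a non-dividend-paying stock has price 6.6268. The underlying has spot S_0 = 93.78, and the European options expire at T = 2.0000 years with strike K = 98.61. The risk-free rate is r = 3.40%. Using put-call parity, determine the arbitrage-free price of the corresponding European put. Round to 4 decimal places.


Put-call parity: C - P = S_0 * exp(-qT) - K * exp(-rT).
S_0 * exp(-qT) = 93.7800 * 1.00000000 = 93.78000000
K * exp(-rT) = 98.6100 * 0.93426047 = 92.12742530
P = C - S*exp(-qT) + K*exp(-rT)
P = 6.6268 - 93.78000000 + 92.12742530 = 4.9742

Answer: Put price = 4.9742


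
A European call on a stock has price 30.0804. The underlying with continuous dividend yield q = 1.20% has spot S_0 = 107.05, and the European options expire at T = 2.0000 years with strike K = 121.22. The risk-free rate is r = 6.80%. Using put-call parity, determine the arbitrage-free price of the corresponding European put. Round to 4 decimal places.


Put-call parity: C - P = S_0 * exp(-qT) - K * exp(-rT).
S_0 * exp(-qT) = 107.0500 * 0.97628571 = 104.51138523
K * exp(-rT) = 121.2200 * 0.87284263 = 105.80598391
P = C - S*exp(-qT) + K*exp(-rT)
P = 30.0804 - 104.51138523 + 105.80598391 = 31.3750

Answer: Put price = 31.3750


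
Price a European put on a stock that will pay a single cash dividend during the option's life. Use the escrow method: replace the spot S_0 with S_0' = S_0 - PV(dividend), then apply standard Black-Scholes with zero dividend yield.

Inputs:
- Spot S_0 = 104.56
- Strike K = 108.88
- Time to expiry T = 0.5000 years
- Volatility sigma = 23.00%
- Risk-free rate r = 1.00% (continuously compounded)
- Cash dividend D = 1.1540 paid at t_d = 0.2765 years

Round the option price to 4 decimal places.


PV(D) = D * exp(-r * t_d) = 1.1540 * 0.99723882 = 1.15081360
S_0' = S_0 - PV(D) = 104.5600 - 1.15081360 = 103.40918640
d1 = (ln(S_0'/K) + (r + sigma^2/2)*T) / (sigma*sqrt(T)) = -0.20492297
d2 = d1 - sigma*sqrt(T) = -0.36755753
exp(-rT) = 0.99501248
N(-d1) = 0.58118385; N(-d2) = 0.64339841
P = K * exp(-rT) * N(-d2) - S_0' * N(-d1) = 108.8800 * 0.99501248 * 0.64339841 - 103.40918640 * 0.58118385 = 9.6041

Answer: Price = 9.6041


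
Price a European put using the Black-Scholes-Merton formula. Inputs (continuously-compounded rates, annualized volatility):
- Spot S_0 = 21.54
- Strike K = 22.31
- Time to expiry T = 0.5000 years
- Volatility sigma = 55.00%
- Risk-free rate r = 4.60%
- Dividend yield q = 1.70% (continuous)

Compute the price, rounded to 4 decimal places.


d1 = (ln(S/K) + (r - q + 0.5*sigma^2) * T) / (sigma * sqrt(T)) = 0.14142563
d2 = d1 - sigma * sqrt(T) = -0.24748310
exp(-rT) = 0.97726248; exp(-qT) = 0.99153602
P = K * exp(-rT) * N(-d2) - S_0 * exp(-qT) * N(-d1)
N(-d1) = 0.44376685; N(-d2) = 0.59773281
P = 22.3100 * 0.97726248 * 0.59773281 - 21.5400 * 0.99153602 * 0.44376685 = 3.5544

Answer: Price = 3.5544


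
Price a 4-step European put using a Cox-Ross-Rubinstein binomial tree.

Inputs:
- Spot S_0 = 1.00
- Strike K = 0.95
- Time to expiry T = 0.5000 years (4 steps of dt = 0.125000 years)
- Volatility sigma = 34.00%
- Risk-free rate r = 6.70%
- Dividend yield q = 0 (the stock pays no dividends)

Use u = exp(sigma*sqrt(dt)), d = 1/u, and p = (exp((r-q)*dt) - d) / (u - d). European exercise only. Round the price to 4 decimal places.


Answer: Price = V(0,0) = 0.0581

Derivation:
dt = T/N = 0.125000
u = exp(sigma*sqrt(dt)) = 1.127732; d = 1/u = 0.886736
p = (exp((r-q)*dt) - d) / (u - d) = 0.504882
Discount per step: exp(-r*dt) = 0.991660
Stock lattice S(k, i) with i counting down-moves:
  k=0: S(0,0) = 1.0000
  k=1: S(1,0) = 1.1277; S(1,1) = 0.8867
  k=2: S(2,0) = 1.2718; S(2,1) = 1.0000; S(2,2) = 0.7863
  k=3: S(3,0) = 1.4342; S(3,1) = 1.1277; S(3,2) = 0.8867; S(3,3) = 0.6972
  k=4: S(4,0) = 1.6174; S(4,1) = 1.2718; S(4,2) = 1.0000; S(4,3) = 0.7863; S(4,4) = 0.6183
Terminal payoffs V(N, i) = max(K - S_T, 0):
  V(4,0) = 0.000000; V(4,1) = 0.000000; V(4,2) = 0.000000; V(4,3) = 0.163700; V(4,4) = 0.331732
Backward induction: V(k, i) = exp(-r*dt) * [p * V(k+1, i) + (1-p) * V(k+1, i+1)].
  V(3,0) = exp(-r*dt) * [p*0.000000 + (1-p)*0.000000] = 0.000000
  V(3,1) = exp(-r*dt) * [p*0.000000 + (1-p)*0.000000] = 0.000000
  V(3,2) = exp(-r*dt) * [p*0.000000 + (1-p)*0.163700] = 0.080375
  V(3,3) = exp(-r*dt) * [p*0.163700 + (1-p)*0.331732] = 0.244836
  V(2,0) = exp(-r*dt) * [p*0.000000 + (1-p)*0.000000] = 0.000000
  V(2,1) = exp(-r*dt) * [p*0.000000 + (1-p)*0.080375] = 0.039463
  V(2,2) = exp(-r*dt) * [p*0.080375 + (1-p)*0.244836] = 0.160453
  V(1,0) = exp(-r*dt) * [p*0.000000 + (1-p)*0.039463] = 0.019376
  V(1,1) = exp(-r*dt) * [p*0.039463 + (1-p)*0.160453] = 0.098539
  V(0,0) = exp(-r*dt) * [p*0.019376 + (1-p)*0.098539] = 0.058082


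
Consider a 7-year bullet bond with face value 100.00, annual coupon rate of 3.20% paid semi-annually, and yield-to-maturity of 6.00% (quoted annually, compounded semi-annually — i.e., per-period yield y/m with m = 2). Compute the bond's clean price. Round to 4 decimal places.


Answer: Price = 84.1855

Derivation:
Coupon per period c = face * coupon_rate / m = 1.600000
Periods per year m = 2; per-period yield y/m = 0.030000
Number of cashflows N = 14
Cashflows (t years, CF_t, discount factor 1/(1+y/m)^(m*t), PV):
  t = 0.5000: CF_t = 1.600000, DF = 0.970874, PV = 1.553398
  t = 1.0000: CF_t = 1.600000, DF = 0.942596, PV = 1.508153
  t = 1.5000: CF_t = 1.600000, DF = 0.915142, PV = 1.464227
  t = 2.0000: CF_t = 1.600000, DF = 0.888487, PV = 1.421579
  t = 2.5000: CF_t = 1.600000, DF = 0.862609, PV = 1.380174
  t = 3.0000: CF_t = 1.600000, DF = 0.837484, PV = 1.339975
  t = 3.5000: CF_t = 1.600000, DF = 0.813092, PV = 1.300946
  t = 4.0000: CF_t = 1.600000, DF = 0.789409, PV = 1.263055
  t = 4.5000: CF_t = 1.600000, DF = 0.766417, PV = 1.226267
  t = 5.0000: CF_t = 1.600000, DF = 0.744094, PV = 1.190550
  t = 5.5000: CF_t = 1.600000, DF = 0.722421, PV = 1.155874
  t = 6.0000: CF_t = 1.600000, DF = 0.701380, PV = 1.122208
  t = 6.5000: CF_t = 1.600000, DF = 0.680951, PV = 1.089522
  t = 7.0000: CF_t = 101.600000, DF = 0.661118, PV = 67.169569
Price P = sum_t PV_t = 84.185498
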